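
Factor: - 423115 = -5^1 * 7^2*11^1*157^1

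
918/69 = 306/23 = 13.30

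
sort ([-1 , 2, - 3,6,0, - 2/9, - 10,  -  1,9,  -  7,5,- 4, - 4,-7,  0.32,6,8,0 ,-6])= [ - 10,  -  7, - 7,-6, - 4, - 4, - 3,-1, - 1, - 2/9,0,0, 0.32,2,5,6,6,8,9] 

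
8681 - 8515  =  166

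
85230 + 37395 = 122625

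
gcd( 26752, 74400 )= 32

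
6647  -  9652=-3005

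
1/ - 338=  - 1 + 337/338 = -0.00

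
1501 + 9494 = 10995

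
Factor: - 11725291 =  - 17^1*689723^1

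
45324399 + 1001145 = 46325544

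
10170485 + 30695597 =40866082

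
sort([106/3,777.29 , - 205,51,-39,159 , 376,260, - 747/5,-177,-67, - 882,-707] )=[-882, - 707, - 205, - 177,-747/5, -67, - 39,106/3,51,159,260,376, 777.29]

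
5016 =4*1254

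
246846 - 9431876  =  -9185030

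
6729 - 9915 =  - 3186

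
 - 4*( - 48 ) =192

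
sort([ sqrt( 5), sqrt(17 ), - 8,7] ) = [- 8,sqrt( 5), sqrt( 17), 7] 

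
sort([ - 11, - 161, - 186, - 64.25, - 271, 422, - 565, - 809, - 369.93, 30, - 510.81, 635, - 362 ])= [ - 809, - 565, - 510.81, - 369.93, - 362, - 271, - 186, - 161, -64.25,- 11,  30, 422, 635 ]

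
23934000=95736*250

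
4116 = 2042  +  2074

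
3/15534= 1/5178   =  0.00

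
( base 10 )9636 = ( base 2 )10010110100100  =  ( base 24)ghc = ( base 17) 1G5E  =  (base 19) 17D3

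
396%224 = 172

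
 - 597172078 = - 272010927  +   - 325161151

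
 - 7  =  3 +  - 10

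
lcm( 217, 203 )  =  6293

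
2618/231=34/3 = 11.33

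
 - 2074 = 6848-8922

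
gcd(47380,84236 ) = 4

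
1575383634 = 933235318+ 642148316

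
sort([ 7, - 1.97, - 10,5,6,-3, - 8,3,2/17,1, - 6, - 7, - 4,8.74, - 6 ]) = [-10, - 8, - 7, - 6 , - 6,-4,-3,  -  1.97,  2/17,1,  3,5,6,7,8.74 ]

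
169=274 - 105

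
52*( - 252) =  - 13104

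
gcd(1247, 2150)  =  43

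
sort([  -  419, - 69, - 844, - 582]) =[-844, - 582, - 419, - 69]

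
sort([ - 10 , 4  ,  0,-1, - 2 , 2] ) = [ - 10, - 2, - 1,0, 2 , 4]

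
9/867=3/289 = 0.01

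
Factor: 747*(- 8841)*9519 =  - 62865636813 = - 3^4*7^1 *19^1*83^1 * 167^1 *421^1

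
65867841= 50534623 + 15333218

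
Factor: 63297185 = 5^1*7^1*1808491^1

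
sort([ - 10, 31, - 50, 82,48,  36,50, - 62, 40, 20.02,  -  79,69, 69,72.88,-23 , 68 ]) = [ - 79,-62, - 50, - 23 ,-10,20.02 , 31,  36, 40 , 48,50, 68  ,  69,  69 , 72.88 , 82 ]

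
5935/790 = 1187/158 = 7.51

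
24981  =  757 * 33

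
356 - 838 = -482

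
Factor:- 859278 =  - 2^1*3^1*7^1*41^1 * 499^1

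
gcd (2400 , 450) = 150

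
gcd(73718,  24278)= 2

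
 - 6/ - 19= 6/19 = 0.32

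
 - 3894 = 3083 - 6977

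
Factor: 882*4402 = 3882564 = 2^2*3^2*7^2*31^1*71^1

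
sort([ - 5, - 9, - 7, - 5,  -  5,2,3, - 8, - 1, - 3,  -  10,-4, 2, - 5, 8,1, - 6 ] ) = [  -  10, - 9, - 8, - 7 ,-6,-5,  -  5,-5, - 5, - 4, - 3,-1,1, 2,2,3, 8] 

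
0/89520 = 0 = 0.00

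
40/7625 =8/1525 = 0.01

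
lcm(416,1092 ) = 8736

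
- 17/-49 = 17/49  =  0.35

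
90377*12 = 1084524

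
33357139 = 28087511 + 5269628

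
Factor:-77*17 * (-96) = 125664 = 2^5*3^1 * 7^1*11^1*17^1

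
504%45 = 9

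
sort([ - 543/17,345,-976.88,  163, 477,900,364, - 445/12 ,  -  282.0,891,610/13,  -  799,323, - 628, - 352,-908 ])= [-976.88, - 908,-799, - 628, - 352, - 282.0,-445/12 , - 543/17, 610/13,163,323,  345, 364,477, 891,900]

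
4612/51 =90 + 22/51 = 90.43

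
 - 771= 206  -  977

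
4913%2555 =2358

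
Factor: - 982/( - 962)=491/481=13^( -1) * 37^( - 1) * 491^1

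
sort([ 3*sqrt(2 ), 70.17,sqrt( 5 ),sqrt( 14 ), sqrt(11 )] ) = [ sqrt( 5), sqrt(11),sqrt( 14), 3 * sqrt( 2), 70.17 ]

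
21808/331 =21808/331 = 65.89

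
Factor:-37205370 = -2^1*3^2*5^1*101^1*4093^1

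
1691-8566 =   -  6875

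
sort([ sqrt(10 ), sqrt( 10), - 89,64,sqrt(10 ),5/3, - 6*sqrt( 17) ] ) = [ - 89, - 6 * sqrt( 17), 5/3,  sqrt(10 ),sqrt (10), sqrt(10),64]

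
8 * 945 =7560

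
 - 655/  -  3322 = 655/3322=0.20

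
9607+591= 10198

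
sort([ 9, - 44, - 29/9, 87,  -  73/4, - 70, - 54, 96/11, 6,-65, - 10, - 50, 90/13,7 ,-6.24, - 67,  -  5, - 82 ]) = [ - 82, - 70,  -  67, - 65, - 54, - 50, - 44, - 73/4, - 10, - 6.24, - 5, - 29/9,  6, 90/13,7, 96/11,9, 87]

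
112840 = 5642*20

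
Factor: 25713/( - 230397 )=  -3^1*61^( - 1)*1259^(  -  1)*2857^1 = - 8571/76799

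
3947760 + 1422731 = 5370491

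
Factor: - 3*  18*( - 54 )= 2^2 *3^6 = 2916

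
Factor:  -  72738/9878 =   -  81/11 =- 3^4 *11^( - 1)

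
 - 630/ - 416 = 1 + 107/208 = 1.51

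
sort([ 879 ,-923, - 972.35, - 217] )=[ - 972.35, - 923, - 217, 879] 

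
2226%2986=2226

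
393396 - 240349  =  153047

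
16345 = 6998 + 9347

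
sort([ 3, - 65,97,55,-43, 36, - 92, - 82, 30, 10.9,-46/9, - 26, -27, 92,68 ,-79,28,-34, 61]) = [ -92,-82, - 79, - 65,-43, - 34, - 27,-26,-46/9, 3,10.9, 28, 30, 36,55, 61, 68, 92, 97]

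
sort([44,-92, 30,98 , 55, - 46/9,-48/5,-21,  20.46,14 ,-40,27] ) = [ - 92,  -  40,-21,-48/5,  -  46/9, 14,20.46, 27,30, 44,55, 98 ] 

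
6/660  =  1/110=0.01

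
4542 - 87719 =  - 83177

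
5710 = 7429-1719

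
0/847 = 0= 0.00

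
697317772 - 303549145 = 393768627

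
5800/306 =18+146/153  =  18.95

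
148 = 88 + 60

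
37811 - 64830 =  - 27019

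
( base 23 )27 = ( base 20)2D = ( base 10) 53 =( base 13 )41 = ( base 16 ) 35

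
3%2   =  1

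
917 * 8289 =7601013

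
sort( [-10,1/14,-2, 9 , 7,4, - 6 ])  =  [ - 10, -6,-2,1/14, 4, 7, 9 ] 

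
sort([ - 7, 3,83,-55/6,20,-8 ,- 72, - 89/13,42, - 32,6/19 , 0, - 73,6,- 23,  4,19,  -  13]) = [ - 73,-72, - 32,  -  23, - 13, - 55/6,  -  8,-7, - 89/13, 0, 6/19,  3,  4,6,19,20, 42,83 ]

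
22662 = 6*3777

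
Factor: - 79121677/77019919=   -  41^1 * 43^1*2027^(-1)*37997^ ( - 1 )*44879^1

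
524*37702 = 19755848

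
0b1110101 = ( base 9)140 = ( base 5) 432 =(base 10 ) 117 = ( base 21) 5C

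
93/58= 1 + 35/58 = 1.60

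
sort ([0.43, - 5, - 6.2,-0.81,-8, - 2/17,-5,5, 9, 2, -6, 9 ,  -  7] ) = [-8  ,-7, - 6.2, - 6, - 5, -5,-0.81,  -  2/17,0.43,2,5, 9,9 ] 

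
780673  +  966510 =1747183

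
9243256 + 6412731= 15655987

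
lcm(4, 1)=4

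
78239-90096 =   -  11857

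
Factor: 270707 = 167^1 *1621^1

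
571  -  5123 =  -  4552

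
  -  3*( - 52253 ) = 156759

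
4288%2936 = 1352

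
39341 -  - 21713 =61054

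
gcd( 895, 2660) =5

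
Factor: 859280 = 2^4 * 5^1*23^1*467^1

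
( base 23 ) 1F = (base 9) 42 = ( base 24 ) 1e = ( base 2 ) 100110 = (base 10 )38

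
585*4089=2392065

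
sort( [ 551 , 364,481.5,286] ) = [ 286,364,481.5, 551]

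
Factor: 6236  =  2^2*1559^1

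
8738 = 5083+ 3655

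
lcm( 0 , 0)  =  0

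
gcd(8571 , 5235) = 3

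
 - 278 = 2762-3040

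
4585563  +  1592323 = 6177886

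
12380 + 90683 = 103063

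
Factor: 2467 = 2467^1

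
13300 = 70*190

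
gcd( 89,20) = 1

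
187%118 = 69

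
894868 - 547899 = 346969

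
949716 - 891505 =58211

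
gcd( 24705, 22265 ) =305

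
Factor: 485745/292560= 611/368 = 2^(-4 )*13^1*23^(-1)*47^1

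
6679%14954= 6679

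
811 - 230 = 581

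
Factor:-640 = -2^7*5^1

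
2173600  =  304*7150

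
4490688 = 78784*57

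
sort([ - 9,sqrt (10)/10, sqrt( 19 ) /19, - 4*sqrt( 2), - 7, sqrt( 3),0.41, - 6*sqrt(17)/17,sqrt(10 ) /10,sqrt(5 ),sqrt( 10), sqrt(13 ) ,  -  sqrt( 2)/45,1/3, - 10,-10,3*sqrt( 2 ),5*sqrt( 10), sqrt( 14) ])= [-10, - 10,-9,-7, -4*sqrt (2), - 6*sqrt(17)/17, - sqrt(2 ) /45, sqrt( 19)/19,sqrt( 10 ) /10, sqrt(10)/10,1/3,0.41,sqrt ( 3), sqrt(5),sqrt(10),sqrt(13) , sqrt( 14), 3*sqrt(2 ), 5*sqrt(10) ] 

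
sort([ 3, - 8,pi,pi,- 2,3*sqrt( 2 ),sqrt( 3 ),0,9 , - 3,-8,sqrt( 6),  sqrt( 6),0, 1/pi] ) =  [ - 8,-8, - 3,  -  2, 0,0,  1/pi , sqrt(3), sqrt( 6 ) , sqrt( 6 ),3,pi,pi,3*sqrt( 2 ), 9]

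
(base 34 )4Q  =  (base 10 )162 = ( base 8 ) 242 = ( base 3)20000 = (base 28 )5M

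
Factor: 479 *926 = 443554 = 2^1*463^1*479^1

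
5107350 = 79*64650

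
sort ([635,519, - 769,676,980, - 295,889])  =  [ - 769, - 295,519,635, 676,889,980]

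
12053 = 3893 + 8160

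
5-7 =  - 2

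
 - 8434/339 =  - 25+ 41/339 = -  24.88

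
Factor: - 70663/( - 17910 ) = 2^( -1)*3^( - 2 )*5^ ( - 1 )*199^(  -  1) * 70663^1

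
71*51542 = 3659482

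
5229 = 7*747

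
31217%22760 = 8457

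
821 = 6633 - 5812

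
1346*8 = 10768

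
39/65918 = 39/65918 = 0.00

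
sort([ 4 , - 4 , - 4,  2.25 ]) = [ - 4, - 4,2.25 , 4 ] 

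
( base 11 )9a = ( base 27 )41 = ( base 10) 109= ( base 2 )1101101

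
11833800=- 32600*( - 363) 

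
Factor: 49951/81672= 2^( - 3 )*3^ ( - 1 )*11^1*19^1*41^ ( - 1)*83^(-1)*239^1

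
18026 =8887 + 9139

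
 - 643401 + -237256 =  - 880657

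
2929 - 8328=-5399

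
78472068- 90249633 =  - 11777565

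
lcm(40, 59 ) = 2360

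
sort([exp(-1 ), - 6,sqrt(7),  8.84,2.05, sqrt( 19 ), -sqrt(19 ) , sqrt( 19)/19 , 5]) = [ -6, - sqrt ( 19 ), sqrt(19 )/19,exp(-1), 2.05, sqrt( 7 ),sqrt(19 ),5, 8.84] 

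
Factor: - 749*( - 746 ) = 2^1*7^1*107^1*373^1 = 558754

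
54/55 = 54/55 = 0.98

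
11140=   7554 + 3586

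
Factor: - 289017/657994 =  - 2^( - 1 )*3^2 * 17^1  *383^(-1 )*859^( - 1) * 1889^1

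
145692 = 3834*38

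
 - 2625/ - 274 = 2625/274 = 9.58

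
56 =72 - 16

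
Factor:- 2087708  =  -2^2*7^1*74561^1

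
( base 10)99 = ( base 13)78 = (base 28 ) 3f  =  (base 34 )2v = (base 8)143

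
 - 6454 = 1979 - 8433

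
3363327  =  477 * 7051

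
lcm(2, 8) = 8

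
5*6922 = 34610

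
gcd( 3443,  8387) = 1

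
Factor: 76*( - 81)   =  - 2^2*3^4*19^1 =- 6156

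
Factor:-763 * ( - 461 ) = 7^1*109^1*  461^1 = 351743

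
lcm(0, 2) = 0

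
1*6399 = 6399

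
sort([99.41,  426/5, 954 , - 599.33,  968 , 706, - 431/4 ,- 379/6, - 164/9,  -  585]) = [ - 599.33, - 585,-431/4, - 379/6, - 164/9, 426/5, 99.41, 706,954,968 ]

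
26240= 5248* 5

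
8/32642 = 4/16321 = 0.00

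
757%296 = 165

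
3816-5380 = -1564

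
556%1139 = 556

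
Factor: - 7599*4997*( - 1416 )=53768639448 = 2^3 * 3^2*17^1*19^1 * 59^1*149^1*263^1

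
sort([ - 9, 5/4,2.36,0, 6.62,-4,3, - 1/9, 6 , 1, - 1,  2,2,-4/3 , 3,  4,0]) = [ - 9, - 4, - 4/3, - 1, - 1/9,0, 0,1,5/4, 2,2, 2.36,3,3,4 , 6,6.62] 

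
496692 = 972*511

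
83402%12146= 10526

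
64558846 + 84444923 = 149003769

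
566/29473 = 566/29473 = 0.02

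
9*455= 4095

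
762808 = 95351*8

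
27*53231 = 1437237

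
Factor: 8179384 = 2^3 *53^1*101^1*191^1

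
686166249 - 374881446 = 311284803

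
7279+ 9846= 17125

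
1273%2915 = 1273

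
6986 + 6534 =13520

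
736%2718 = 736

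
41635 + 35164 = 76799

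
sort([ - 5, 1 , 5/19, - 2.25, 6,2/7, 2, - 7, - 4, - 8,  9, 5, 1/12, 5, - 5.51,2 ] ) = [ - 8, - 7, - 5.51, - 5, - 4 , - 2.25, 1/12, 5/19, 2/7, 1 , 2,2,5,5, 6, 9]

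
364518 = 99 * 3682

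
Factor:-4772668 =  - 2^2*113^1 * 10559^1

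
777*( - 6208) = - 4823616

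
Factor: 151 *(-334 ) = -2^1*151^1 * 167^1= - 50434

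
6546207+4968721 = 11514928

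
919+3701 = 4620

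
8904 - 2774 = 6130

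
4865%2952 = 1913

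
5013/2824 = 5013/2824   =  1.78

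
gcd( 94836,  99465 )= 3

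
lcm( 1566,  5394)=48546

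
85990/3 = 85990/3 = 28663.33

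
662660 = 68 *9745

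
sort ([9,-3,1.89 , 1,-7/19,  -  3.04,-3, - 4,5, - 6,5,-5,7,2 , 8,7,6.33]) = [  -  6, - 5 ,- 4 , - 3.04, -3,-3, - 7/19,1,1.89, 2,5,5,6.33, 7, 7, 8,9]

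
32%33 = 32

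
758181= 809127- 50946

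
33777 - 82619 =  - 48842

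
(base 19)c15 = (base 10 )4356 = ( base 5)114411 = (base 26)6be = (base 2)1000100000100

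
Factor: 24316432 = 2^4*7^1*217111^1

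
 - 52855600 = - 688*76825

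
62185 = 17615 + 44570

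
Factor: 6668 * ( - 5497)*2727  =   - 2^2*3^3* 23^1*101^1 * 239^1 * 1667^1 =- 99955447092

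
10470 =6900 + 3570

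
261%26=1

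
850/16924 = 425/8462 = 0.05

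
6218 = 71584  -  65366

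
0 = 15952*0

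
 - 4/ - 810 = 2/405 = 0.00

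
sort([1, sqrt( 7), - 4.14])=[ - 4.14, 1, sqrt( 7 )]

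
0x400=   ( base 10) 1024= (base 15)484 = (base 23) 1lc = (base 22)22c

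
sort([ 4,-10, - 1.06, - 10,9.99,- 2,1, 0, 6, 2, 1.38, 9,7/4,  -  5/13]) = [-10, - 10,  -  2, - 1.06, - 5/13,  0,1,1.38,7/4,2,  4 , 6,  9, 9.99]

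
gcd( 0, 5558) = 5558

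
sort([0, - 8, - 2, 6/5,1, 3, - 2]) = [  -  8, - 2,-2,0, 1, 6/5, 3]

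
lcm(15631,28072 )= 1375528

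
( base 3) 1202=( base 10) 47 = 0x2F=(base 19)29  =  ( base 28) 1J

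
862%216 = 214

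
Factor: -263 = -263^1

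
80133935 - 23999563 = 56134372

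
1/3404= 1/3404 = 0.00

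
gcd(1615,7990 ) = 85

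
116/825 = 116/825 = 0.14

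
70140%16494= 4164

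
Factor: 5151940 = 2^2*5^1* 173^1*1489^1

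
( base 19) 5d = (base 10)108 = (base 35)33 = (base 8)154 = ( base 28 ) 3o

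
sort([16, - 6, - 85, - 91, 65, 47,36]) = [-91, - 85, - 6,  16,36, 47 , 65]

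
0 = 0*140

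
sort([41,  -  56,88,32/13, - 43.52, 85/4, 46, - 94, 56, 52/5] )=[ - 94, - 56, - 43.52 , 32/13 , 52/5,  85/4, 41, 46,56,88]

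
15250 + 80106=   95356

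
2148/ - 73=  - 2148/73  =  - 29.42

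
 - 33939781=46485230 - 80425011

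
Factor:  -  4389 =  - 3^1 * 7^1*11^1*19^1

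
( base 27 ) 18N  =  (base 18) 2he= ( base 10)968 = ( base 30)128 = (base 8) 1710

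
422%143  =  136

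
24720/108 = 228 + 8/9 = 228.89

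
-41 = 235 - 276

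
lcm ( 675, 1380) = 62100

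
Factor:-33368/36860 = -86/95 = - 2^1*5^( - 1) * 19^( - 1) * 43^1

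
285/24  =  95/8  =  11.88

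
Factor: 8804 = 2^2*31^1*71^1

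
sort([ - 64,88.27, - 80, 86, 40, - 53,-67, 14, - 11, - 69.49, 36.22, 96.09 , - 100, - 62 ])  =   [ - 100, - 80 , - 69.49, - 67, - 64,-62, - 53, - 11, 14,36.22, 40,86,88.27, 96.09]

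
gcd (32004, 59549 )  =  7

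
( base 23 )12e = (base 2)1001001101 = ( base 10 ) 589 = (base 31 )j0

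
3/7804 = 3/7804 = 0.00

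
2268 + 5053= 7321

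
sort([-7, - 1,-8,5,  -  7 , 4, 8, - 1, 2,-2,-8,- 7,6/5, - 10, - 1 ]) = [ - 10, -8, - 8, - 7, - 7, - 7,  -  2 , - 1, - 1,- 1, 6/5,2,4,5,8 ] 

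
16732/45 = 371 + 37/45= 371.82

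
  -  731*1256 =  - 918136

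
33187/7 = 4741 = 4741.00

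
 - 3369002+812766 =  -2556236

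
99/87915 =33/29305= 0.00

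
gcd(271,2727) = 1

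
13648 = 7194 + 6454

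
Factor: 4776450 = 2^1 * 3^1 * 5^2 * 7^1*4549^1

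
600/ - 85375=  - 24/3415 = - 0.01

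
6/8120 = 3/4060= 0.00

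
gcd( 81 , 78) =3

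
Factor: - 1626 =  - 2^1*3^1*271^1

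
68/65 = 1 + 3/65 = 1.05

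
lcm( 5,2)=10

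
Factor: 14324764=2^2*3581191^1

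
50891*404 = 20559964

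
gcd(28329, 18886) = 9443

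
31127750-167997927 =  - 136870177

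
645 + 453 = 1098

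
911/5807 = 911/5807 = 0.16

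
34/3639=34/3639 = 0.01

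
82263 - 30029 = 52234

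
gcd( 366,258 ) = 6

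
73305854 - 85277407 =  - 11971553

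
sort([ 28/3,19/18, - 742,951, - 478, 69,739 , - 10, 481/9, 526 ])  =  [ - 742, - 478, - 10, 19/18 , 28/3, 481/9 , 69, 526, 739, 951]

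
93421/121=93421/121 = 772.07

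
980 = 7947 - 6967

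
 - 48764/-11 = 4433 + 1/11 = 4433.09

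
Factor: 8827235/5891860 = 2^( - 2)*13^( - 1)*17^( - 1 )*31^( - 1)*43^(-1 ) *269^1*6563^1  =  1765447/1178372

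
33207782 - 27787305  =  5420477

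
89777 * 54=4847958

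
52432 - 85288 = - 32856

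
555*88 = 48840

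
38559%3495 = 114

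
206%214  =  206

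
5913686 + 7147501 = 13061187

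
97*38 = 3686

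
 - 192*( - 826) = 158592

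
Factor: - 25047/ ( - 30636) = 121/148 = 2^( -2 )*11^2 * 37^( - 1) 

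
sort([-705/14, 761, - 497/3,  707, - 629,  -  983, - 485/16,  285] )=[ - 983, - 629,-497/3, -705/14, -485/16,285  ,  707,  761 ]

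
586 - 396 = 190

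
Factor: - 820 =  - 2^2*5^1*41^1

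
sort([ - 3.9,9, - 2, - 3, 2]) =[-3.9,-3, - 2, 2,9] 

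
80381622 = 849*94678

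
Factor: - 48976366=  -2^1*79^1*309977^1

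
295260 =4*73815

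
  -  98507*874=- 86095118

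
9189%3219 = 2751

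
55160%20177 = 14806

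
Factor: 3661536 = 2^5*3^1*43^1*887^1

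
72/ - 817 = -1+745/817 = - 0.09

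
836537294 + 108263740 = 944801034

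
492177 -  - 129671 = 621848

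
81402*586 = 47701572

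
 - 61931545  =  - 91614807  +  29683262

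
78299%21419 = 14042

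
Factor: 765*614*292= 2^3*3^2*5^1*17^1*73^1*307^1 = 137155320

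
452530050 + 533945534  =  986475584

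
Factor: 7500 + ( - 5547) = 1953 = 3^2*7^1*31^1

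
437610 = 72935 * 6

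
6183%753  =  159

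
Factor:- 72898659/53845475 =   -  3^2 * 5^( - 2)*137^1*59123^1*2153819^( - 1) 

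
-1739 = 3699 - 5438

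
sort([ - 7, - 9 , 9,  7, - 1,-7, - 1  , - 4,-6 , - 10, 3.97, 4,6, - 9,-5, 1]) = [-10,-9, - 9,-7,  -  7, - 6, - 5 ,  -  4, - 1, - 1, 1 , 3.97, 4, 6, 7,9]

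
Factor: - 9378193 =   -  11^1*852563^1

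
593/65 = 593/65 = 9.12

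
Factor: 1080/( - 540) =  - 2^1 = - 2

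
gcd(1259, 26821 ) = 1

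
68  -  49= 19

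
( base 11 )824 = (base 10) 994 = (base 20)29e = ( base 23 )1K5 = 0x3e2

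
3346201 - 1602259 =1743942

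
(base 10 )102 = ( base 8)146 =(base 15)6c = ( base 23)4a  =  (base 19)57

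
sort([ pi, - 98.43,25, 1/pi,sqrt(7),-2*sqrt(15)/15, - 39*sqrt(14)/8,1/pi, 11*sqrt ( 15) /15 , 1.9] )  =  [ - 98.43,-39*sqrt(14 ) /8, - 2*sqrt(15 )/15,1/pi, 1/pi,1.9,sqrt(7 ),11*sqrt( 15 ) /15,pi,25] 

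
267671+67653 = 335324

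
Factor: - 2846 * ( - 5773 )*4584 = 75314927472 = 2^4*3^1*23^1* 191^1*251^1*1423^1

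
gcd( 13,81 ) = 1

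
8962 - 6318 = 2644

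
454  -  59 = 395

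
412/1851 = 412/1851 = 0.22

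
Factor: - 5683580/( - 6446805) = 2^2*3^(-1 )*7^1*109^( - 1)*3943^( - 1)*40597^1= 1136716/1289361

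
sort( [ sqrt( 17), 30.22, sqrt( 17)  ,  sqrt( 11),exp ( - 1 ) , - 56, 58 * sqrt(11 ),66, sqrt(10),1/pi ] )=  [ - 56, 1/pi,exp( - 1),  sqrt( 10),sqrt( 11) , sqrt ( 17), sqrt (17) , 30.22, 66, 58*sqrt(11) ]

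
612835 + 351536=964371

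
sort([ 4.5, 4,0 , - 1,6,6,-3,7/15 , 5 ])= [-3,-1,0, 7/15,4,4.5,5,6, 6]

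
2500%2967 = 2500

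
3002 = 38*79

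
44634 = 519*86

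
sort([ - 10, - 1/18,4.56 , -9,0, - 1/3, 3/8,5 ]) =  [-10, - 9, - 1/3,  -  1/18,0,3/8 , 4.56, 5]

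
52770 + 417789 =470559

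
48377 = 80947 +  -  32570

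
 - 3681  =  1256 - 4937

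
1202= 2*601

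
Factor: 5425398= 2^1*3^2*11^2*47^1* 53^1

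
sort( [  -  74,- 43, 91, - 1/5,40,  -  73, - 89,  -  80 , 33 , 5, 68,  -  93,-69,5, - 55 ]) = [ - 93,-89, - 80  ,-74,-73, - 69 ,- 55, - 43, - 1/5,5, 5, 33,40,68, 91 ]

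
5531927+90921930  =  96453857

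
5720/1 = 5720=5720.00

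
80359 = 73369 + 6990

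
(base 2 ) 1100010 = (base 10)98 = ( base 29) 3B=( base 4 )1202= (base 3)10122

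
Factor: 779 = 19^1*41^1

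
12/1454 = 6/727  =  0.01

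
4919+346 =5265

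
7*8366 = 58562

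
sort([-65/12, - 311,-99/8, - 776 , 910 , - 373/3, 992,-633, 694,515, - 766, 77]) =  [ - 776, - 766, - 633,-311,-373/3,  -  99/8,-65/12, 77, 515,694, 910,992]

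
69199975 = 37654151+31545824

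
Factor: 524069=7^1*13^2*443^1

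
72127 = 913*79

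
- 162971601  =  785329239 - 948300840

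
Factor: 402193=11^1*36563^1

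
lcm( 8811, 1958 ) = 17622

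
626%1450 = 626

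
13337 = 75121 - 61784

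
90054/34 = 2648 + 11/17  =  2648.65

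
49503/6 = 8250  +  1/2 = 8250.50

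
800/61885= 160/12377 = 0.01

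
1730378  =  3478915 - 1748537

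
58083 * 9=522747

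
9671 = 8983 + 688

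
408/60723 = 136/20241=0.01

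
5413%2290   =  833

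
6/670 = 3/335 =0.01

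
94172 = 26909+67263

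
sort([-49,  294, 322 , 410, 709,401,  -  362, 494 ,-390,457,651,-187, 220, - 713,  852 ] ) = [-713,-390,-362, - 187,-49, 220,  294, 322, 401, 410, 457, 494, 651, 709,  852]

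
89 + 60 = 149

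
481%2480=481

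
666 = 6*111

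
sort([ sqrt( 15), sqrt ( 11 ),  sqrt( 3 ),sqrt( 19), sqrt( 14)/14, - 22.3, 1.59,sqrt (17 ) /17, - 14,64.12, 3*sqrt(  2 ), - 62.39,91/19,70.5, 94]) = [ - 62.39 , - 22.3, -14,sqrt(17)/17, sqrt(14 ) /14, 1.59, sqrt( 3), sqrt( 11 ),sqrt(15 ),3 *sqrt(2), sqrt( 19 ), 91/19, 64.12,70.5 , 94 ]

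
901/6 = 901/6 = 150.17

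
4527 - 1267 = 3260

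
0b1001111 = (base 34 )2b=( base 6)211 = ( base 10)79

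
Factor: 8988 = 2^2 * 3^1*7^1 * 107^1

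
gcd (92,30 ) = 2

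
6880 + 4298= 11178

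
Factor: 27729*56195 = 1558231155 = 3^3*5^1*13^1*79^1*11239^1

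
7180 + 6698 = 13878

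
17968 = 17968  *1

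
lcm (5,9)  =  45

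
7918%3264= 1390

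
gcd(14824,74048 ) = 8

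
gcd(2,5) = 1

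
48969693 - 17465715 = 31503978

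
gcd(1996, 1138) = 2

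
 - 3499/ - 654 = 3499/654 = 5.35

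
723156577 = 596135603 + 127020974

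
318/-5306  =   - 159/2653 = - 0.06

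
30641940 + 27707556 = 58349496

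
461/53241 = 461/53241 = 0.01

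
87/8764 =87/8764 =0.01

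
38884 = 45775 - 6891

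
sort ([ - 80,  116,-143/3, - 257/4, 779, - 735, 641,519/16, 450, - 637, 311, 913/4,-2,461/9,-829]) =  [ - 829, - 735,  -  637, - 80,-257/4, - 143/3,  -  2, 519/16,461/9, 116, 913/4, 311, 450, 641,  779]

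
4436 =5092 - 656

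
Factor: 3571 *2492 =2^2*7^1*89^1 * 3571^1  =  8898932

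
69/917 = 69/917 =0.08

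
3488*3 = 10464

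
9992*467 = 4666264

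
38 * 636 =24168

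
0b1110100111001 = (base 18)151b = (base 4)1310321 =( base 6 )54345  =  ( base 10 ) 7481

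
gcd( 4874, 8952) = 2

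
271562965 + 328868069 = 600431034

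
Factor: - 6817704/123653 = - 2^3*3^1 * 71^1*4001^1 * 123653^( - 1)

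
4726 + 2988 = 7714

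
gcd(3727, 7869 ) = 1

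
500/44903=500/44903 = 0.01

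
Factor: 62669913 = 3^1*113^1*223^1*829^1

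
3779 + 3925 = 7704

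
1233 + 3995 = 5228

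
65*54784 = 3560960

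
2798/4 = 699 +1/2 = 699.50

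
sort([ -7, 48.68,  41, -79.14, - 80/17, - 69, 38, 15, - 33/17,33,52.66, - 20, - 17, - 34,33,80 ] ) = [ - 79.14, - 69, - 34, - 20, - 17, - 7 , - 80/17, -33/17 , 15, 33,33,38,  41,48.68, 52.66,80 ] 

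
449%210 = 29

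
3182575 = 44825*71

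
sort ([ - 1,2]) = [ - 1, 2] 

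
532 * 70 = 37240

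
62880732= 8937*7036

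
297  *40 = 11880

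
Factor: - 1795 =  - 5^1*359^1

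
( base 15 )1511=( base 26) 6HI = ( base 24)7k4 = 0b1000110100100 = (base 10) 4516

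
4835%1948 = 939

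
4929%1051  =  725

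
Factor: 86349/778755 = 107/965 = 5^( - 1)*107^1*193^( - 1)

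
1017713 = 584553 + 433160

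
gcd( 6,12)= 6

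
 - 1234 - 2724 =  - 3958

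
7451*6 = 44706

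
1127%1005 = 122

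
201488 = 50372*4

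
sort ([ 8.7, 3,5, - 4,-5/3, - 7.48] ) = [ - 7.48,-4, - 5/3, 3,5, 8.7 ]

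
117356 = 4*29339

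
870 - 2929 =-2059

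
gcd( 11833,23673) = 1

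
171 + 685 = 856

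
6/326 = 3/163 = 0.02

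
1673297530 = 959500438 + 713797092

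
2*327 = 654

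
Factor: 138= 2^1 * 3^1*23^1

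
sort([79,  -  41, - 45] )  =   [ - 45, - 41,  79]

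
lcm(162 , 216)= 648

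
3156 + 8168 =11324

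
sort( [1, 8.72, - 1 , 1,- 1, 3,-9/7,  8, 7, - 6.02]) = [ - 6.02, - 9/7,-1, -1, 1, 1, 3,7 , 8,8.72 ] 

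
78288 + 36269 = 114557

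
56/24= 2+ 1/3 = 2.33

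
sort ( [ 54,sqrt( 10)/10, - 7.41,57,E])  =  [-7.41, sqrt( 10 ) /10,E,54,57 ] 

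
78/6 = 13= 13.00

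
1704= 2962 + -1258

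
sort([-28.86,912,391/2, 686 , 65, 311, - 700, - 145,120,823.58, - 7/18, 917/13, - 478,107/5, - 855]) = [-855, - 700, - 478,  -  145, - 28.86 , - 7/18, 107/5,65,917/13,120,391/2, 311,686,823.58 , 912]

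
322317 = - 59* ( - 5463)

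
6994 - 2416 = 4578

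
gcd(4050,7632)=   18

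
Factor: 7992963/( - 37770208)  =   - 2^( - 5) * 3^2*7^ (  -  1)*11^1 * 80737^1*168617^ ( - 1 )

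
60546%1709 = 731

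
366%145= 76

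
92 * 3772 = 347024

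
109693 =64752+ 44941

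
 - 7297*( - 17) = 124049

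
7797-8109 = -312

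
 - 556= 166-722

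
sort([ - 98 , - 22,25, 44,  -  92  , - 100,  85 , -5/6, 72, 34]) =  [ - 100, - 98, - 92, - 22, - 5/6 , 25,34, 44, 72,85] 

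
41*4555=186755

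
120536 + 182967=303503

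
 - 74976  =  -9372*8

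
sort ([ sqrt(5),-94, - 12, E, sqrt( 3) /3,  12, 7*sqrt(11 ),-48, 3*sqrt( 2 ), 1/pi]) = [-94,-48  ,-12, 1/pi, sqrt(3 ) /3,sqrt( 5 ), E,3*sqrt (2),12,7*sqrt( 11 )]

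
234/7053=78/2351 = 0.03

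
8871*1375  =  12197625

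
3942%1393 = 1156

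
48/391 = 48/391 = 0.12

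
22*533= 11726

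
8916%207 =15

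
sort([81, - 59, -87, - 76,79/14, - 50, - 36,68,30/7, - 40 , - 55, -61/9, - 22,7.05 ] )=[  -  87, - 76, - 59, - 55, - 50,-40, - 36, - 22, - 61/9, 30/7,79/14, 7.05, 68,  81]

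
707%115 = 17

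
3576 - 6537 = -2961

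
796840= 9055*88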